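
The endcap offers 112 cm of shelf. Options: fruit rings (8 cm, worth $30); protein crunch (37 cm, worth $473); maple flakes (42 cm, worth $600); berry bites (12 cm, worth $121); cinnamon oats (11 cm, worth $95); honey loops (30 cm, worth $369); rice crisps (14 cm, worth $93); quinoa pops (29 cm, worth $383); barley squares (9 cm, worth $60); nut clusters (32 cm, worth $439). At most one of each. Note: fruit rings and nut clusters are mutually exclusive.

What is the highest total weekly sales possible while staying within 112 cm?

1512

A density-first pass picks maple flakes + quinoa pops + barley squares + nut clusters — 1482 at 112 cm.
Replace quinoa pops and barley squares with protein crunch: the trade gains 30 net, giving 1512 at 111 cm.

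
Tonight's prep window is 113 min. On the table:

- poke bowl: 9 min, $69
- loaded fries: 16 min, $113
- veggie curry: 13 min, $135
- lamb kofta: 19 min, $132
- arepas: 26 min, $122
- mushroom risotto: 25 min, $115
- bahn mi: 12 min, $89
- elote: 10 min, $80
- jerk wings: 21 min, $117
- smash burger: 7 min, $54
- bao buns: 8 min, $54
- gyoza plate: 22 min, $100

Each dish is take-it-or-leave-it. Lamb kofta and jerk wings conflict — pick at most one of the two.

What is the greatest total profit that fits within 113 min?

794

The ratio heuristic lands on poke bowl + loaded fries + veggie curry + lamb kofta + bahn mi + elote + smash burger + bao buns (726) but leaves 19 min idle.
Replace bao buns with arepas: the trade gains 68 net, giving 794 at 112 min.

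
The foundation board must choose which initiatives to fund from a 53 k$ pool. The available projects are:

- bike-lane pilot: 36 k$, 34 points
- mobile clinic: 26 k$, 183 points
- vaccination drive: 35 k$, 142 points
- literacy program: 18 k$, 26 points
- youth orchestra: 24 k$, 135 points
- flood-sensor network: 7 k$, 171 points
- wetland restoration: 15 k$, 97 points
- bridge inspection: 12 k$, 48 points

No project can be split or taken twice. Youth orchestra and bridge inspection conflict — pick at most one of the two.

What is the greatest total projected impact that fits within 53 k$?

451

Best packing: mobile clinic + flood-sensor network + wetland restoration — 48 k$, 451 total.
Next best is youth orchestra + flood-sensor network + wetland restoration at 403 (46 k$) — short by 48.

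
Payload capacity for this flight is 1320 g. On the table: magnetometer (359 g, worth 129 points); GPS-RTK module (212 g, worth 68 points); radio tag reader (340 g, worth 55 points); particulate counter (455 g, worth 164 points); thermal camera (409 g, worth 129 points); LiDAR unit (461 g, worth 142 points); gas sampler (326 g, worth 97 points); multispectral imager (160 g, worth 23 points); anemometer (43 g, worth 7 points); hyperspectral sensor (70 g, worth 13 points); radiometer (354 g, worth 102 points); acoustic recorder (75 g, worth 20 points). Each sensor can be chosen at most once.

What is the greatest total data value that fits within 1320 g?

442

Density check — particulate counter 0.36, magnetometer 0.36, GPS-RTK module 0.32, thermal camera 0.32 are the best per g.
A density-first pass picks magnetometer + GPS-RTK module + particulate counter + anemometer + hyperspectral sensor + acoustic recorder — 401 at 1214 g.
The 357 g tied up in GPS-RTK module and hyperspectral sensor and acoustic recorder is better spent on LiDAR unit — total rises to 442 (1318 g).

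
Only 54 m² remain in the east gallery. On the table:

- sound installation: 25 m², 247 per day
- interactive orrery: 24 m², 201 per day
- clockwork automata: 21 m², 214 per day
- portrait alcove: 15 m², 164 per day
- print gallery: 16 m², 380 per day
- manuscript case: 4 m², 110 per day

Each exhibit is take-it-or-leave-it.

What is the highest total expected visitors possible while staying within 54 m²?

Density check — manuscript case 27.50, print gallery 23.75, portrait alcove 10.93 are the best per m².
The ratio heuristic lands on portrait alcove + print gallery + manuscript case (654) but leaves 19 m² idle.
Dropping manuscript case frees 4 m²; slotting in clockwork automata (21 m²) lifts the total to 758 at 52 m².
Every other selection either busts 54 m² or fails to beat 758.

758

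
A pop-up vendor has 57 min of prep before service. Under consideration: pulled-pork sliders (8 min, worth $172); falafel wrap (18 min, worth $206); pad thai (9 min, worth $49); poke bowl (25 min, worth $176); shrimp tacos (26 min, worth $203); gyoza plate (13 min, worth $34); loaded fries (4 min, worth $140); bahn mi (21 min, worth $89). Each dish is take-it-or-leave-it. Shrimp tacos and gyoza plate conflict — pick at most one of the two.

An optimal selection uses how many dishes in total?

4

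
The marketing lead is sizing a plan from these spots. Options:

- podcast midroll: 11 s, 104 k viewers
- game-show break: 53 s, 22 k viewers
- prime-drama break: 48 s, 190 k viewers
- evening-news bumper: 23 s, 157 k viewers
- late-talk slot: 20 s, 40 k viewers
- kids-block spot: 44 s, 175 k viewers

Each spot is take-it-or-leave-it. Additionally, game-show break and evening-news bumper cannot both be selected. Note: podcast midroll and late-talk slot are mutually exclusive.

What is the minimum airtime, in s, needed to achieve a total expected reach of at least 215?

34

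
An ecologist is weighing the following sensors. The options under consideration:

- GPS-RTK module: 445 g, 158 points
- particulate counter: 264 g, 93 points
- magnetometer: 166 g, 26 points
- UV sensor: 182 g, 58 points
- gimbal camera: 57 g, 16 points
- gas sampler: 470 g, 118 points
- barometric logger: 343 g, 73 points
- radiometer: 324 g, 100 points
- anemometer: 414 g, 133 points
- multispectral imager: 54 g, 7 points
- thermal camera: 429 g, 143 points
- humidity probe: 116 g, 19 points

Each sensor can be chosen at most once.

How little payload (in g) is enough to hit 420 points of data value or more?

Look for the lowest-payload combination reaching 420.
GPS-RTK module + particulate counter + UV sensor + gimbal camera + radiometer: 425 data value at 1272 g.
Below 1272 g the best achievable stays under 420.

1272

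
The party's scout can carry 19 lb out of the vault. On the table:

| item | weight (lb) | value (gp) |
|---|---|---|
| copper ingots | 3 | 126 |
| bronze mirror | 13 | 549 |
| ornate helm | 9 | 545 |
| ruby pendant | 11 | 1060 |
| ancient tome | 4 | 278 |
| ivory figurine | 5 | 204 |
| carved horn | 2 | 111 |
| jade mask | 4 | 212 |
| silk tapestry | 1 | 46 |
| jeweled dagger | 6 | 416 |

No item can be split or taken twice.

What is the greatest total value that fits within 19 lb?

Taking the top-ratio items first gives ruby pendant + ancient tome + carved horn + silk tapestry for 1495 (18 lb).
The 5 lb tied up in ancient tome and silk tapestry is better spent on jeweled dagger — total rises to 1587 (19 lb).
Next best is ruby pendant + ancient tome + jade mask at 1550 (19 lb) — short by 37.

1587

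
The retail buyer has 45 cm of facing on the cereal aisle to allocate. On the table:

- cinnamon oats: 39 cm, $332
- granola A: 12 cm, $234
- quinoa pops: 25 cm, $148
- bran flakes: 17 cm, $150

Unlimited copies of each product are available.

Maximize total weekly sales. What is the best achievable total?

702

Taking 3×granola A: 36 cm used, 702 in weekly sales.
No other feasible combination exceeds 702.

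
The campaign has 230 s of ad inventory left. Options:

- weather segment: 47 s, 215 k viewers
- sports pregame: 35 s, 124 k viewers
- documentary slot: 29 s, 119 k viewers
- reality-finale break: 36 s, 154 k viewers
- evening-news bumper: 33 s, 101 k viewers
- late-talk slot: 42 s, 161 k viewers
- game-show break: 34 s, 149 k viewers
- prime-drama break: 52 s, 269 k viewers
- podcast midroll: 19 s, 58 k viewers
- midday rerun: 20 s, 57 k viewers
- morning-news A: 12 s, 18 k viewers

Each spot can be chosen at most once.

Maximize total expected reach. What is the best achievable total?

1006

Filling by ratio: weather segment + documentary slot + reality-finale break + game-show break + prime-drama break + podcast midroll + morning-news A for 982, with 1 s left unused.
Dropping documentary slot and morning-news A frees 41 s; slotting in late-talk slot (42 s) lifts the total to 1006 at 230 s.
Every other selection either busts 230 s or fails to beat 1006.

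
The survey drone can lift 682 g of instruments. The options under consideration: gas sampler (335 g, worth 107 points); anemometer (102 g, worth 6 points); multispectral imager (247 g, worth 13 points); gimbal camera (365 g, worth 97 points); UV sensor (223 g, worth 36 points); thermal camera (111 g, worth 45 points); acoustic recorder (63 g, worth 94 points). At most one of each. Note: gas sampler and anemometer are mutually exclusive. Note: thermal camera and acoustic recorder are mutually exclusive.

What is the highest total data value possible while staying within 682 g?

By data value per g: acoustic recorder 1.49, thermal camera 0.41, gas sampler 0.32 lead.
Best packing: gas sampler + UV sensor + acoustic recorder — 621 g, 237 total.
Runner-up gimbal camera + UV sensor + acoustic recorder tops out at 227.

237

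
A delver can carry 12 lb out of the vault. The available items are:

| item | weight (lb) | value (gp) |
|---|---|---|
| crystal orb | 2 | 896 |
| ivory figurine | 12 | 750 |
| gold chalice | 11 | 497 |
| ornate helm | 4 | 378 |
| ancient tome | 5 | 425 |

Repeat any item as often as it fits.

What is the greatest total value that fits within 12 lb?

5376

By value per lb: crystal orb 448.00, ornate helm 94.50, ancient tome 85.00 lead.
Taking 6×crystal orb: 12 lb used, 5376 in value.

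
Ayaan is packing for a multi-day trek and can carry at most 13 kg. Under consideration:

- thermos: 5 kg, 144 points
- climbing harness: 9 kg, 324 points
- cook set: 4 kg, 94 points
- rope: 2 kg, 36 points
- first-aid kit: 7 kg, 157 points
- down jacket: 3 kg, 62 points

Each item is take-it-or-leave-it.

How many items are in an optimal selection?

The maximum utility within 13 kg is 418.
One optimal bundle: climbing harness + cook set (13 kg).
Every optimal selection uses 2 items.

2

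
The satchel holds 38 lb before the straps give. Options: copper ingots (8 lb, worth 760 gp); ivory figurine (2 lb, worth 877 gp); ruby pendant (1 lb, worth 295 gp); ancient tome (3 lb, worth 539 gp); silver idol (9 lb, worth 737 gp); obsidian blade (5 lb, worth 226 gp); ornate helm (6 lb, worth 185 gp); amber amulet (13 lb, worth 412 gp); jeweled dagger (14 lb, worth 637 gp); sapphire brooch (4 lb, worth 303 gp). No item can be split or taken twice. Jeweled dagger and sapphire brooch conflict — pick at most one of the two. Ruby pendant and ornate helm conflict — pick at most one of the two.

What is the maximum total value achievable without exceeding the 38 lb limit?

Taking copper ingots + ivory figurine + ruby pendant + ancient tome + silver idol + jeweled dagger: 37 lb used, 3845 in value.
The closest alternative, copper ingots + ivory figurine + ruby pendant + ancient tome + silver idol + obsidian blade + sapphire brooch, reaches only 3737.

3845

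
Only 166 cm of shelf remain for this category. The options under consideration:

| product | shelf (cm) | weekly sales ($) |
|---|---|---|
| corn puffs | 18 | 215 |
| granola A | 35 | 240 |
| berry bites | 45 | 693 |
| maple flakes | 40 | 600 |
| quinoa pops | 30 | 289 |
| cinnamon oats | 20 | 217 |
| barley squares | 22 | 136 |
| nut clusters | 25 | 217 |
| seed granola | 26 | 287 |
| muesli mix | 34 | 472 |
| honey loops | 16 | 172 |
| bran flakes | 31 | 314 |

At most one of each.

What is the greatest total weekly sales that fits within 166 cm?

2269

Ranking by ratio (weekly sales/cm): berry bites 15.40, maple flakes 15.00, muesli mix 13.88, corn puffs 11.94.
The ratio heuristic lands on corn puffs + berry bites + maple flakes + seed granola + muesli mix (2267) but leaves 3 cm idle.
The 18 cm tied up in corn puffs is better spent on cinnamon oats — total rises to 2269 (165 cm).
Next best is corn puffs + berry bites + maple flakes + seed granola + muesli mix at 2267 (163 cm) — short by 2.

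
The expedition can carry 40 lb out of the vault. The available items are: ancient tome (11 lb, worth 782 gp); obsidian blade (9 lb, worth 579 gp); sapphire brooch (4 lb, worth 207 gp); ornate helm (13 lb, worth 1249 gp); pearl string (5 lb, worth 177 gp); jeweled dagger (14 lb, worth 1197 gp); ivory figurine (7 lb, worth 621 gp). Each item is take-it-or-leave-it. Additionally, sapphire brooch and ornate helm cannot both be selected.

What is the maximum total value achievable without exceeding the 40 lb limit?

Density check — ornate helm 96.08, ivory figurine 88.71, jeweled dagger 85.50, ancient tome 71.09 are the best per lb.
Taking ornate helm + pearl string + jeweled dagger + ivory figurine: 39 lb used, 3244 in value.

3244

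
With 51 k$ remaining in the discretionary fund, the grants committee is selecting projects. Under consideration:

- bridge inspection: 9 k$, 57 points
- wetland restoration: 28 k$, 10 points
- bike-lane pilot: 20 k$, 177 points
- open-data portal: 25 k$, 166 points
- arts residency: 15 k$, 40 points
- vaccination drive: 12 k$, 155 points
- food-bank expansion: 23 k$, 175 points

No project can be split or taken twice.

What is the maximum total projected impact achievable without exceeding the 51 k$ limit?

389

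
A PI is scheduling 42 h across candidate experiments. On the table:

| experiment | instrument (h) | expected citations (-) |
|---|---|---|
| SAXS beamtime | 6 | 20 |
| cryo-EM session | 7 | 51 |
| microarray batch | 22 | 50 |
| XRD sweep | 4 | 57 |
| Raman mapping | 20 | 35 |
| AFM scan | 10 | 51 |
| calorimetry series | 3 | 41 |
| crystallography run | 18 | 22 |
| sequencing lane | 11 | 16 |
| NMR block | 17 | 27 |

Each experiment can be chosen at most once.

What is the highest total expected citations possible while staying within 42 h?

236

By expected citations per h: XRD sweep 14.25, calorimetry series 13.67, cryo-EM session 7.29 lead.
SAXS beamtime + cryo-EM session + XRD sweep + AFM scan + calorimetry series + sequencing lane uses 41 of the 42 h and totals 236.
The closest alternative, cryo-EM session + XRD sweep + AFM scan + calorimetry series + NMR block, reaches only 227.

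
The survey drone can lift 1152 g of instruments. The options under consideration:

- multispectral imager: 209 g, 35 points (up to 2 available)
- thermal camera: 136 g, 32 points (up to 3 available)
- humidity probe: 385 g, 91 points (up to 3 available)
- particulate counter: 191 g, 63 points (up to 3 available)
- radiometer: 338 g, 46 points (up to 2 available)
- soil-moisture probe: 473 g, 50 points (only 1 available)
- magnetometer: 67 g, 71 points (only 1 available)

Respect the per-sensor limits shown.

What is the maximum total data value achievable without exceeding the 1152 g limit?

359

The ratio heuristic lands on humidity probe + 3×particulate counter + magnetometer (351) but leaves 127 g idle.
Replace humidity probe with multispectral imager + 2×thermal camera: the trade gains 8 net, giving 359 at 1121 g.
The spare 31 g is too small for any remaining sensor, and no exchange beats 359.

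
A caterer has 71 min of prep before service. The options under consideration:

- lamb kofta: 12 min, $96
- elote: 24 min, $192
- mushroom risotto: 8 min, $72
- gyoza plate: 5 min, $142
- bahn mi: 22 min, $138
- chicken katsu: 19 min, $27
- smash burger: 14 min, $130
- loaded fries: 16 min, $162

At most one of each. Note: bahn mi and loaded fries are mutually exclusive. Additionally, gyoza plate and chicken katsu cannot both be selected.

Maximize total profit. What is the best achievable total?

Ranking by ratio (profit/min): gyoza plate 28.40, loaded fries 10.12, smash burger 9.29, mushroom risotto 9.00.
Filling by ratio: lamb kofta + mushroom risotto + gyoza plate + smash burger + loaded fries for 602, with 16 min left unused.
The 8 min tied up in mushroom risotto is better spent on elote — total rises to 722 (71 min).
Runner-up elote + mushroom risotto + gyoza plate + smash burger + loaded fries tops out at 698.

722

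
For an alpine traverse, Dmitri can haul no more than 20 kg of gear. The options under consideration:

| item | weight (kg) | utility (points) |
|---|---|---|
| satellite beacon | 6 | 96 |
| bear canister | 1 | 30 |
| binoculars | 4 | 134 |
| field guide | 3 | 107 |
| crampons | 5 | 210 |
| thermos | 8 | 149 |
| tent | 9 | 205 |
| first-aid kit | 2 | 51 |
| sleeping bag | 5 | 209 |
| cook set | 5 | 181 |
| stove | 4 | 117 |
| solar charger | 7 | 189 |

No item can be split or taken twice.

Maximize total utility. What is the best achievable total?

Greedy by ratio would take bear canister + field guide + crampons + sleeping bag + cook set: 19 kg used, total 737.
The 3 kg tied up in field guide is better spent on binoculars — total rises to 764 (20 kg).
No other feasible combination exceeds 764.

764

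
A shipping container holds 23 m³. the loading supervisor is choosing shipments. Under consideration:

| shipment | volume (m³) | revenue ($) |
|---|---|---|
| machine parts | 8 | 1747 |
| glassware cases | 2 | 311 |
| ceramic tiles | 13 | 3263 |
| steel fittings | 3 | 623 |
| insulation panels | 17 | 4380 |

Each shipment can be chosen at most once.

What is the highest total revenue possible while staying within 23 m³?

5321

By revenue per m³: insulation panels 257.65, ceramic tiles 251.00, machine parts 218.38 lead.
Greedy by ratio would take glassware cases + steel fittings + insulation panels: 22 m³ used, total 5314.
Replace steel fittings and insulation panels with machine parts + ceramic tiles: the trade gains 7 net, giving 5321 at 23 m³.
That's the maximum — no swap from here does better than 5321.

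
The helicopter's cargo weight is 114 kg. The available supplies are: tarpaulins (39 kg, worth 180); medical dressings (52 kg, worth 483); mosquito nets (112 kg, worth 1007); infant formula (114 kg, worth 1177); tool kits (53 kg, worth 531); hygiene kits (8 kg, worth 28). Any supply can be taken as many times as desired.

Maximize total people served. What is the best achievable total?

1177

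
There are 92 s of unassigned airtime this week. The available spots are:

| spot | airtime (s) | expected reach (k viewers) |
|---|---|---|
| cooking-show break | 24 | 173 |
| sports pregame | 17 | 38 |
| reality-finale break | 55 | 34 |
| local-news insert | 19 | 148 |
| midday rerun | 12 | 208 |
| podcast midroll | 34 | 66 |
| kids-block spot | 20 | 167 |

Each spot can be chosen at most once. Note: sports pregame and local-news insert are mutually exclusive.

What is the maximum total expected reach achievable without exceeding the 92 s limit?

696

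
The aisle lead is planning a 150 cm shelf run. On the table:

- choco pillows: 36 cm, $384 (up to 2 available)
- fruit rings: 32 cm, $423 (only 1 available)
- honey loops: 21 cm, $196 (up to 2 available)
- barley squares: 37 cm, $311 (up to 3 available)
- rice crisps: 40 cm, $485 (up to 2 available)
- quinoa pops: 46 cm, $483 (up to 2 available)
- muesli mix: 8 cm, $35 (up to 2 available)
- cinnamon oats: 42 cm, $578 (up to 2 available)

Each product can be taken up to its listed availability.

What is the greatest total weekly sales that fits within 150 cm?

Density check — cinnamon oats 13.76, fruit rings 13.22, rice crisps 12.12 are the best per cm.
The ratio heuristic lands on fruit rings + honey loops + muesli mix + 2×cinnamon oats (1810) but leaves 5 cm idle.
Reworking the packing: choco pillows + fruit rings + rice crisps + cinnamon oats uses 150 cm and improves the total to 1870.
No other feasible combination exceeds 1870.

1870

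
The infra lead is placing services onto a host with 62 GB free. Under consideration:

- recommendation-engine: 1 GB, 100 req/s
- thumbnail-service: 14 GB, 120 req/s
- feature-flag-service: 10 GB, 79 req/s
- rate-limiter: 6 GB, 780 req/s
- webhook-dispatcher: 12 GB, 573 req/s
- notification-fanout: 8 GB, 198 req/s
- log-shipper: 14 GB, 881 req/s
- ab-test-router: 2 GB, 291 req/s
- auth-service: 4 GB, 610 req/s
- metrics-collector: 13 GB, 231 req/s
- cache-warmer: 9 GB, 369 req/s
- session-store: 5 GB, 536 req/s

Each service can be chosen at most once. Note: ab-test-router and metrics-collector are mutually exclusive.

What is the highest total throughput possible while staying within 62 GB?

4338

Best packing: recommendation-engine + rate-limiter + webhook-dispatcher + notification-fanout + log-shipper + ab-test-router + auth-service + cache-warmer + session-store — 61 GB, 4338 total.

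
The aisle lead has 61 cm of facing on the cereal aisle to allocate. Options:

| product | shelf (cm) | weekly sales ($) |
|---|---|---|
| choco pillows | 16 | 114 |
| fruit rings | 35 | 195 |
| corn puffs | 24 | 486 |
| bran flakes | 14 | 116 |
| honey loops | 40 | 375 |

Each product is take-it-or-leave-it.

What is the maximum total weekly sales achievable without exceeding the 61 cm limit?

716

Taking choco pillows + corn puffs + bran flakes: 54 cm used, 716 in weekly sales.
Next best is fruit rings + corn puffs at 681 (59 cm) — short by 35.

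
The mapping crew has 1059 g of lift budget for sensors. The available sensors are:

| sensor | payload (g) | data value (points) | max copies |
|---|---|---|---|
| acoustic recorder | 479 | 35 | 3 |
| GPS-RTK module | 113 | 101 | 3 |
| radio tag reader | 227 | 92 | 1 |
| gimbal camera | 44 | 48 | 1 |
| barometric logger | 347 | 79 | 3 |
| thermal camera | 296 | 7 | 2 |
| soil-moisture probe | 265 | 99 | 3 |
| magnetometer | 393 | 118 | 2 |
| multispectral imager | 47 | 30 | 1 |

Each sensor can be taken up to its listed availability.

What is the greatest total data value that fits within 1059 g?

591

Filling by ratio: 3×GPS-RTK module + radio tag reader + gimbal camera + soil-moisture probe + multispectral imager for 572, with 137 g left unused.
Dropping soil-moisture probe frees 265 g; slotting in magnetometer (393 g) lifts the total to 591 at 1050 g.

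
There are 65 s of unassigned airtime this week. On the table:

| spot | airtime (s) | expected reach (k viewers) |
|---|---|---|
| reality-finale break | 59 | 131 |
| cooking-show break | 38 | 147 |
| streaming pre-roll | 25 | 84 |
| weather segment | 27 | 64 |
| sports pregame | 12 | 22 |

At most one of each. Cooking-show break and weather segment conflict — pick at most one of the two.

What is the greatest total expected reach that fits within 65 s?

231

Best packing: cooking-show break + streaming pre-roll — 63 s, 231 total.
The closest alternative, streaming pre-roll + weather segment + sports pregame, reaches only 170.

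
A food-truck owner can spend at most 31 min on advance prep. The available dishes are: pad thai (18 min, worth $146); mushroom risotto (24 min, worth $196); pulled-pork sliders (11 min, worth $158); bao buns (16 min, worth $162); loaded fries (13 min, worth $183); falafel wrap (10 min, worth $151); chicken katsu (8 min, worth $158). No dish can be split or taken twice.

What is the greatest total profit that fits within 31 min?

A density-first pass picks pulled-pork sliders + falafel wrap + chicken katsu — 467 at 29 min.
Replace pulled-pork sliders with loaded fries: the trade gains 25 net, giving 492 at 31 min.
The closest alternative, pulled-pork sliders + falafel wrap + chicken katsu, reaches only 467.

492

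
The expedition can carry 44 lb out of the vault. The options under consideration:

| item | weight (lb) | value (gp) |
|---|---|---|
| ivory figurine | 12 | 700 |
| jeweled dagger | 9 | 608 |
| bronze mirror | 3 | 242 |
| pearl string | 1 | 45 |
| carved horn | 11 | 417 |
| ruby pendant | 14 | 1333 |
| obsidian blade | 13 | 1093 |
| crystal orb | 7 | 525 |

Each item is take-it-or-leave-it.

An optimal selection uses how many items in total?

5

Best achievable value is 3604.
One optimal bundle: jeweled dagger + pearl string + ruby pendant + obsidian blade + crystal orb (44 lb).
Any selection reaching 3604 contains exactly 5 items.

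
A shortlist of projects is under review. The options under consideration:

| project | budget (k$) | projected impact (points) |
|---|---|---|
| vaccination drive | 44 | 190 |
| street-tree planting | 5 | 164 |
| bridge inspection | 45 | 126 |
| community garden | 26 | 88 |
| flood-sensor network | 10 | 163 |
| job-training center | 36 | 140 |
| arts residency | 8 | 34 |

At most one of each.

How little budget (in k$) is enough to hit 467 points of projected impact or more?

51

Look for the lowest-budget combination reaching 467.
street-tree planting + flood-sensor network + job-training center: 467 projected impact at 51 k$.
Below 51 k$ the best achievable stays under 467.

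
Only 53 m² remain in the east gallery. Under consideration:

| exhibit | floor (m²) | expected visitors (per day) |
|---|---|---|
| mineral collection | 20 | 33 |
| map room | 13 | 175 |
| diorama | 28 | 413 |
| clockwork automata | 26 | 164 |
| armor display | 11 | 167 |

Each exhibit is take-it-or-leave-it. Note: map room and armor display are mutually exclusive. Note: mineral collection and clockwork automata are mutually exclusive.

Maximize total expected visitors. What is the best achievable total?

Taking map room + diorama: 41 m² used, 588 in expected visitors.

588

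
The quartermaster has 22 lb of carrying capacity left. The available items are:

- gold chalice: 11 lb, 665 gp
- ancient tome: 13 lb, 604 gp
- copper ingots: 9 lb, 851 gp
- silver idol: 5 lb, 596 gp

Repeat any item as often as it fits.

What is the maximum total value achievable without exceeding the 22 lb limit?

Taking 4×silver idol: 20 lb used, 2384 in value.
Every other selection either busts 22 lb or fails to beat 2384.

2384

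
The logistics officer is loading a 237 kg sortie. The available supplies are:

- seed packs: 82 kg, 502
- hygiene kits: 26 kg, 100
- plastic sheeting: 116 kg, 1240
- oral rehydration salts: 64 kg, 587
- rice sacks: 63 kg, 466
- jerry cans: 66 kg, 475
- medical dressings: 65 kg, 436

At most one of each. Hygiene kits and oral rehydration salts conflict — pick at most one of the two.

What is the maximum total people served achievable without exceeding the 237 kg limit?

Seed packs + hygiene kits + plastic sheeting uses 224 of the 237 kg and totals 1842.
Nothing else feasible within 237 kg beats 1842.

1842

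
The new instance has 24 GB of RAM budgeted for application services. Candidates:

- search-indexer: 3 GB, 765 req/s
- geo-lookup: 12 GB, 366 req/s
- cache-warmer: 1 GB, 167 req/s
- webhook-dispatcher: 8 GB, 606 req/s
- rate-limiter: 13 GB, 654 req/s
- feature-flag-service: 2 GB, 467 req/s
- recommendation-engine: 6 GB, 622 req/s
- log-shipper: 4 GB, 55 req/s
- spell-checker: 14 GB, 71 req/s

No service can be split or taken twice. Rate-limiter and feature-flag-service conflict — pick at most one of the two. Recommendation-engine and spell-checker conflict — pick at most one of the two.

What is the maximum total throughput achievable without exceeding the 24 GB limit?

Density check — search-indexer 255.00, feature-flag-service 233.50, cache-warmer 167.00, recommendation-engine 103.67 are the best per GB.
The ratio ordering already packs tightly: search-indexer + cache-warmer + webhook-dispatcher + feature-flag-service + recommendation-engine + log-shipper, 24 GB, 2682.
An exhaustive check of the 512 subsets confirms 2682.

2682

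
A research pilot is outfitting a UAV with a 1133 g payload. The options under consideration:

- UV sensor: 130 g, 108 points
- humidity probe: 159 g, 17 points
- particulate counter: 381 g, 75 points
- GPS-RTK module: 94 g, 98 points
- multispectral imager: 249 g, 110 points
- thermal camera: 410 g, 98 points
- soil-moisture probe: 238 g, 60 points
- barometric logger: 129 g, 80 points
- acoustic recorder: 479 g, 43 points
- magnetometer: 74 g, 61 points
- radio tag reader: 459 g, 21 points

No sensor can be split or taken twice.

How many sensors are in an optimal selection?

Optimal total is 555.
For example UV sensor + GPS-RTK module + multispectral imager + thermal camera + barometric logger + magnetometer achieves it, using 1086 g.
Every optimal selection uses 6 sensors.

6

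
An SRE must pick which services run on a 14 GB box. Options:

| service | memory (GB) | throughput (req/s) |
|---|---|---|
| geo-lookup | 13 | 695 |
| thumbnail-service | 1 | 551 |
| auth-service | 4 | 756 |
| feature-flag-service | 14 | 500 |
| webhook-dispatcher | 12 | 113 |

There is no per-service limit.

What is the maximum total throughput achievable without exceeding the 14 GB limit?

7714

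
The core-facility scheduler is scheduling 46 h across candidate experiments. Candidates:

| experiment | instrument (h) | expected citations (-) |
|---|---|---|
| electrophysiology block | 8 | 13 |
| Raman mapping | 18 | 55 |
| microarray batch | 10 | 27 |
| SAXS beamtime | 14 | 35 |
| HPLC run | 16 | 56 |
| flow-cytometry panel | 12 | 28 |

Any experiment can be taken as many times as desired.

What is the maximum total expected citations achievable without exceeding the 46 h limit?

Density check — HPLC run 3.50, Raman mapping 3.06, microarray batch 2.70 are the best per h.
Taking the top-ratio experiments first gives microarray batch + 2×HPLC run for 139 (42 h).
The 10 h tied up in microarray batch is better spent on SAXS beamtime — total rises to 147 (46 h).
That's the maximum — no swap from here does better than 147.

147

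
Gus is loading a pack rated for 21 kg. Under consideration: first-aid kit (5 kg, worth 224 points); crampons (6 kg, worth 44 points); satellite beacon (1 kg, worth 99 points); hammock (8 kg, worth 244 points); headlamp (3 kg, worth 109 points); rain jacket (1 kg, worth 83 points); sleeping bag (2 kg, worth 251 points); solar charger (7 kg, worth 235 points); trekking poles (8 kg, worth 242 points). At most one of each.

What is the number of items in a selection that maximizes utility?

Optimal total is 1010.
For example first-aid kit + satellite beacon + hammock + headlamp + rain jacket + sleeping bag achieves it, using 20 kg.
All optima have 6 items.

6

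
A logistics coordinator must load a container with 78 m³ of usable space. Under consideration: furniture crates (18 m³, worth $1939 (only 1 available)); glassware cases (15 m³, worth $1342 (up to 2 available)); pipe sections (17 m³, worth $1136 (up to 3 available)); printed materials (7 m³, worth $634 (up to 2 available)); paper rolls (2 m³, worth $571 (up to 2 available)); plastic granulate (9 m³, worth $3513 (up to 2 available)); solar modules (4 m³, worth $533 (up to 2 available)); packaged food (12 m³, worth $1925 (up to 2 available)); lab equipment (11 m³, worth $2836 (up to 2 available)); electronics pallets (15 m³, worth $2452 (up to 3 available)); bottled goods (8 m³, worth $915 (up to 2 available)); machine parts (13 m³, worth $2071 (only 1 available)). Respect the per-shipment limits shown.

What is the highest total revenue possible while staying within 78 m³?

19277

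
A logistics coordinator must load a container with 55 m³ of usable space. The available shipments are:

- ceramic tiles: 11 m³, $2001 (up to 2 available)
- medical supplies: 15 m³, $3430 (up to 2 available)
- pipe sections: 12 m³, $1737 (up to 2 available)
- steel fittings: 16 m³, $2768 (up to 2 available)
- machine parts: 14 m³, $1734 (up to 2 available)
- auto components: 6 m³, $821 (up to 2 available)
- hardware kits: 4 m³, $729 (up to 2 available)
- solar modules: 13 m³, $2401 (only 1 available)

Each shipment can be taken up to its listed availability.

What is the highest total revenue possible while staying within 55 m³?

11262

A density-first pass picks 2×medical supplies + 2×hardware kits + solar modules — 10719 at 51 m³.
Replace 2×hardware kits with ceramic tiles: the trade gains 543 net, giving 11262 at 54 m³.
The spare 1 m³ is too small for any remaining shipment, and no exchange beats 11262.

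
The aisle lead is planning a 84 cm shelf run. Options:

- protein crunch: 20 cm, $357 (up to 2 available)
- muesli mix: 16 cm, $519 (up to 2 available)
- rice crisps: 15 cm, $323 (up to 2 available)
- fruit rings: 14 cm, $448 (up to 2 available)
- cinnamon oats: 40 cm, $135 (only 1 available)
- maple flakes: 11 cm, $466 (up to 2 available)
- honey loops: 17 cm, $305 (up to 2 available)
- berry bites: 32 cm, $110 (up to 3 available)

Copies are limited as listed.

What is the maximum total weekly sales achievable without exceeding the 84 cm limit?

2866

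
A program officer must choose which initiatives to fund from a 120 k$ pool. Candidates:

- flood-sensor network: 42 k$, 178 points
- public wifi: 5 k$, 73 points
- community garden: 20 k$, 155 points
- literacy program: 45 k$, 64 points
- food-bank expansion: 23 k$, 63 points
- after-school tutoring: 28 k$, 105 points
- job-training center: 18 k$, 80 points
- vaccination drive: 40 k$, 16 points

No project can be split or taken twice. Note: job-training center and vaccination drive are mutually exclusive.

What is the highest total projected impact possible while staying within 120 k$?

The ratio ordering already packs tightly: flood-sensor network + public wifi + community garden + after-school tutoring + job-training center, 113 k$, 591.
Nothing else feasible within 120 k$ beats 591.

591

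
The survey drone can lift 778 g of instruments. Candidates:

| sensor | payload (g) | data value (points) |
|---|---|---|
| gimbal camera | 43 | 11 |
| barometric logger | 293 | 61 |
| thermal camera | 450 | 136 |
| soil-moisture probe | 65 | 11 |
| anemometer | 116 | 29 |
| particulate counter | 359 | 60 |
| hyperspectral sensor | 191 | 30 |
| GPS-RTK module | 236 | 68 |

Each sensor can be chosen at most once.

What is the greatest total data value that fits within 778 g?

215

Density check — thermal camera 0.30, GPS-RTK module 0.29, gimbal camera 0.26 are the best per g.
Gimbal camera + thermal camera + GPS-RTK module uses 729 of the 778 g and totals 215.
Thermal camera + soil-moisture probe + GPS-RTK module (751 g) also reaches 215 — a tie, but nothing goes higher.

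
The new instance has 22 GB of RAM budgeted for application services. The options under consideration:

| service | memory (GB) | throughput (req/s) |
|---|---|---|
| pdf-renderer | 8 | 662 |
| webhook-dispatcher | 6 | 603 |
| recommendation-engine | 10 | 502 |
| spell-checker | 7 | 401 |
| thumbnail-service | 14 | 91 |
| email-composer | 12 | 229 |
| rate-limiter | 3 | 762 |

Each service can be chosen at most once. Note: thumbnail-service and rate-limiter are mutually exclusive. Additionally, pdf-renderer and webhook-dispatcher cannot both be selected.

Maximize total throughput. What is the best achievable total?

1926

Taking pdf-renderer + recommendation-engine + rate-limiter: 21 GB used, 1926 in throughput.
Nothing else feasible within 22 GB beats 1926.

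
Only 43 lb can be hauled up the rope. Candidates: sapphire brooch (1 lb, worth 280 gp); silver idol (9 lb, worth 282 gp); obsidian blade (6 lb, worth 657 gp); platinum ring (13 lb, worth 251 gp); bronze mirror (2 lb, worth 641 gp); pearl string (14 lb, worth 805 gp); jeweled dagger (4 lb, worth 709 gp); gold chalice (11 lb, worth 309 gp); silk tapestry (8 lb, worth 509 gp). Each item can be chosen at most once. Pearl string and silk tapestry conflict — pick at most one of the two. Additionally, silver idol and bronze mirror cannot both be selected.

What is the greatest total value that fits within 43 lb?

Sapphire brooch + obsidian blade + bronze mirror + pearl string + jeweled dagger + gold chalice uses 38 of the 43 lb and totals 3401.
Next best is sapphire brooch + obsidian blade + platinum ring + bronze mirror + pearl string + jeweled dagger at 3343 (40 lb) — short by 58.

3401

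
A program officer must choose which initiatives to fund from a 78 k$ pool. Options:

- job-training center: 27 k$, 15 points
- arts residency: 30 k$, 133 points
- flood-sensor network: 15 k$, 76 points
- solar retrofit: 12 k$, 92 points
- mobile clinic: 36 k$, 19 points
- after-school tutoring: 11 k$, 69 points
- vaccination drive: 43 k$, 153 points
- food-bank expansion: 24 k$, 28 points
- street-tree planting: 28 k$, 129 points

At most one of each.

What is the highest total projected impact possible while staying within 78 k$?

370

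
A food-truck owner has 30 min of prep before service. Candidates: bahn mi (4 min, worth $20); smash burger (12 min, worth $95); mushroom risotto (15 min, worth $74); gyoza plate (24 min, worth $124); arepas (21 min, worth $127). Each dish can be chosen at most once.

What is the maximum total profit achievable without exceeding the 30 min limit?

169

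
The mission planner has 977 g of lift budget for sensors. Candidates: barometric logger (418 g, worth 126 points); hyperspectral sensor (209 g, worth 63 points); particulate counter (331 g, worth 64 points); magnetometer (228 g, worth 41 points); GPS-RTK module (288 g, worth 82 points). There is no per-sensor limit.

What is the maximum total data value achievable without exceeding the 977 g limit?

271

Filling by ratio: 2×barometric logger for 252, with 141 g left unused.
Dropping barometric logger frees 418 g; slotting in hyperspectral sensor + GPS-RTK module (497 g) lifts the total to 271 at 915 g.
That's the maximum — no swap from here does better than 271.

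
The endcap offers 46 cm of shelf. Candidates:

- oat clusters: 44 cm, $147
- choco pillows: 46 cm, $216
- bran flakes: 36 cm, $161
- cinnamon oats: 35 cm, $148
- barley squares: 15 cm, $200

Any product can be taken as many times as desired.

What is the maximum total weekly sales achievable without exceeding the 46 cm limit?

600

Density check — barley squares 13.33, choco pillows 4.70, bran flakes 4.47 are the best per cm.
Taking 3×barley squares: 45 cm used, 600 in weekly sales.
No other feasible combination exceeds 600.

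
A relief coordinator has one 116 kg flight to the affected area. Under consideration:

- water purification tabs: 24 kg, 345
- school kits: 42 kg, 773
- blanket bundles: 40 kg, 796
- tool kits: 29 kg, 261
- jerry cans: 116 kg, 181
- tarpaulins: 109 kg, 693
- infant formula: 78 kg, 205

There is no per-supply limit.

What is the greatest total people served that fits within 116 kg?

1937

By people served per kg: blanket bundles 19.90, school kits 18.40, water purification tabs 14.38 lead.
Taking water purification tabs + 2×blanket bundles: 104 kg used, 1937 in people served.
Nothing else within 116 kg beats 1937.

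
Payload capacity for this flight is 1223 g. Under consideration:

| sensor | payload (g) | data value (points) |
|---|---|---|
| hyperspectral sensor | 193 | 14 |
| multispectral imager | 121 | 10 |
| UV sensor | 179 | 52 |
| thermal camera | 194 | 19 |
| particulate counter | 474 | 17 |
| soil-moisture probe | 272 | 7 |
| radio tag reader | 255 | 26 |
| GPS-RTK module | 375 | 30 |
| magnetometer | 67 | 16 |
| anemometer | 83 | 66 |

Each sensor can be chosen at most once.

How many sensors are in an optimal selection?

Best achievable data value is 209.
One optimal bundle: UV sensor + thermal camera + radio tag reader + GPS-RTK module + magnetometer + anemometer (1153 g).
Every optimal selection uses 6 sensors.

6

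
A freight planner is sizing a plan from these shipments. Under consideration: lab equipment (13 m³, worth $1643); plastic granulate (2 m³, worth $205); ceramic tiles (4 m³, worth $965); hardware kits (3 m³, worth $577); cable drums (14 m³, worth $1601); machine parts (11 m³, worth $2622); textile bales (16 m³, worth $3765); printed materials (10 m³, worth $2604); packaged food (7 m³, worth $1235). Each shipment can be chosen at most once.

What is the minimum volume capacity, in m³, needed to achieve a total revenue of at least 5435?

Minimise m³ subject to total revenue ≥ 5435.
hardware kits + machine parts + printed materials: 5803 revenue at 24 m³.
Below 24 m³ the best achievable stays under 5435.

24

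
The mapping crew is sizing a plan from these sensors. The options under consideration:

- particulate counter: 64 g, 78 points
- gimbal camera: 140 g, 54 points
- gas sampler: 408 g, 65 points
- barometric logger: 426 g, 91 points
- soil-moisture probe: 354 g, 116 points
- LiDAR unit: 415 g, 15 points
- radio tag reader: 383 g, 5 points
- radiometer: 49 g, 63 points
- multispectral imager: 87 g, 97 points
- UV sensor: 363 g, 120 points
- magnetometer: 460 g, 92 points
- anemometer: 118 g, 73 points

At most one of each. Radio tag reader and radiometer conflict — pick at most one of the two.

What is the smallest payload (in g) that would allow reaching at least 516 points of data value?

Minimise g subject to total data value ≥ 516.
Taking particulate counter + soil-moisture probe + radiometer + multispectral imager + UV sensor + anemometer gives 547 (≥ 516) for 1035 g.
Any bundle with less than 1035 g falls short of 516.

1035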